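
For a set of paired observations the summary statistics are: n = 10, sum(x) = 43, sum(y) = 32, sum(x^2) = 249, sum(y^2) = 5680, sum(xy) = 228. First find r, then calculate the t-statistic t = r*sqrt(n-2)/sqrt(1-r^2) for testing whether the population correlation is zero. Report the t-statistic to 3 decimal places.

0.433

Numerator: nΣxy − (Σx)(Σy) = 10·228 − (43)(32) = 904
Denominator: √[(nΣx²−(Σx)²)(nΣy²−(Σy)²)]
  nΣx²−(Σx)² = 10·249 − 1849 = 641;  nΣy²−(Σy)² = 10·5680 − 1024 = 55776
  √(641·55776) = √35752416 = 5979.3324
r = 904 / 5979.3324 = 0.1512
t = r·√(n−2)/√(1−r²) = 0.1512·√8 / √(1−0.022861) = 0.427658 / 0.988503 = 0.433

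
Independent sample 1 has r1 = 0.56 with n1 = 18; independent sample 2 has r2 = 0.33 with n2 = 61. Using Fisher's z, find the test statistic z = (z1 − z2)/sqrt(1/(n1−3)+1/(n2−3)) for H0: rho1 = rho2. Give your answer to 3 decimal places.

1.001

z1 = atanh(0.56) = 0.632833,  z2 = atanh(0.33) = 0.342828
SE = √(1/(n1−3) + 1/(n2−3)) = √(1/15 + 1/58) = √(0.0666667 + 0.0172414) = √0.0839081 = 0.289669
z = (z1 − z2)/SE = (0.632833 − 0.342828) / 0.289669 = 0.290005 / 0.289669 = 1.001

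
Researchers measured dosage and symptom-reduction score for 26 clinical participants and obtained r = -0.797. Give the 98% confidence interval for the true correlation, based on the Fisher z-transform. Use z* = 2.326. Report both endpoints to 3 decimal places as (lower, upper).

(-0.918, -0.541)

Fisher z: z_r = atanh(r) = ½·ln((1+(-0.797))/(1−(-0.797))) = -1.090334
SE(z) = 1/√(n−3) = 1/√23 = 0.208514
98% ⇒ z* = 2.326; margin = 2.326·0.208514 = 0.485004
CI on z-scale: (-1.575338, -0.605330)
Back-transform: tanh(-1.575338) = -0.917871, tanh(-0.605330) = -0.540831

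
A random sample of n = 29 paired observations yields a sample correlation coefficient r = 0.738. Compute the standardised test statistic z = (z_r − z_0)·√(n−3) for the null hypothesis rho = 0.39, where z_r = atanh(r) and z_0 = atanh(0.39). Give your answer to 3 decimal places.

2.724

Fisher z: atanh(0.738) = 0.946073, atanh(0.39) = 0.411800
z = (z_r − z_0)·√(n−3) = (0.946073 − 0.411800)·√26 = 0.534273 · 5.099020 = 2.724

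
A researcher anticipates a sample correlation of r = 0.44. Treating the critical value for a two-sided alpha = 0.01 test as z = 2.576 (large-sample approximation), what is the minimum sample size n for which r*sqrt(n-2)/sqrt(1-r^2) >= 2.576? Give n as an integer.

r√(n−2)/√(1−r²) ≥ 2.576  ⇔  n−2 ≥ (2.576)²·(1−r²)/r²
(1−r²)/r² = (1−0.1936)/0.1936 = 4.1653
n ≥ 2 + 6.635776·4.1653 = 2 + 27.6400 = 29.6400
⌈29.6400⌉ = 30

30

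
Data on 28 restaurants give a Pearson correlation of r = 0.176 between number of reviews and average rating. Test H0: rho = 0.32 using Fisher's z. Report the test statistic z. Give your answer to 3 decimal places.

-0.769

z_r = atanh(0.176) = 0.177852,  z_0 = atanh(0.32) = 0.331647
SE = 1/√(n−3) = 1/√25 = 0.200000
z = (z_r − z_0)/SE = (0.177852 − 0.331647) / 0.200000 = -0.153795 / 0.200000 = -0.769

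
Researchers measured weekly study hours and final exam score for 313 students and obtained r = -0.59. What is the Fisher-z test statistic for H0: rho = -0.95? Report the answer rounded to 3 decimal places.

20.320

Fisher z: atanh(-0.59) = -0.677666, atanh(-0.95) = -1.831781
z = (z_r − z_0)·√(n−3) = (-0.677666 − (-1.831781))·√310 = 1.154115 · 17.606817 = 20.320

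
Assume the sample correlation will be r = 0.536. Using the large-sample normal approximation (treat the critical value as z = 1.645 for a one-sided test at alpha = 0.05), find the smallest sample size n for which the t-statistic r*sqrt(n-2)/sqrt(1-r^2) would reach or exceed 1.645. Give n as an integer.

Need r·√(n−2)/√(1−r²) ≥ 1.645
√(n−2) ≥ 1.645·√(1−0.287296) / 0.536 = 1.645·0.844218 / 0.536 = 2.5909
n−2 ≥ 6.7128  ⇒  n ≥ 8.7128
Smallest integer n = 9

9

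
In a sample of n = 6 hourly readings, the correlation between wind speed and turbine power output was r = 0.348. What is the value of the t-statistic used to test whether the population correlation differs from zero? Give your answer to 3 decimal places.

1 − r² = 1 − 0.121104 = 0.878896;  √(1−r²) = 0.937495
√(n−2) = √4 = 2.000000
t = r·√(n−2)/√(1−r²) = 0.348 · 2.000000 / 0.937495 = 0.742

0.742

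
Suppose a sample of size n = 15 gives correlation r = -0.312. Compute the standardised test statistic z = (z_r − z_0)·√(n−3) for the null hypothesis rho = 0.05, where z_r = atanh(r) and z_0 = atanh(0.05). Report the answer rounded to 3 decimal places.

z_r = atanh(-0.312) = -0.322760,  z_0 = atanh(0.05) = 0.050042
SE = 1/√(n−3) = 1/√12 = 0.288675
z = (z_r − z_0)/SE = (-0.322760 − 0.050042) / 0.288675 = -0.372802 / 0.288675 = -1.291

-1.291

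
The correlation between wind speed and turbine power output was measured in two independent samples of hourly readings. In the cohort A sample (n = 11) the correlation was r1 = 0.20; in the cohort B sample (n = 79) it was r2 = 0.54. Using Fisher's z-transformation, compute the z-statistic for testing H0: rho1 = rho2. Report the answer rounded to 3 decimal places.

Fisher z-transforms: z1 = atanh(0.20) = 0.202733, z2 = atanh(0.54) = 0.604156; difference d = -0.401423
Var(d) = 1/8 + 1/76 = 0.1250000 + 0.0131579 = 0.1381579
z = d/√Var(d) = -0.401423 / √0.1381579 = -0.401423 / 0.371696 = -1.080

-1.080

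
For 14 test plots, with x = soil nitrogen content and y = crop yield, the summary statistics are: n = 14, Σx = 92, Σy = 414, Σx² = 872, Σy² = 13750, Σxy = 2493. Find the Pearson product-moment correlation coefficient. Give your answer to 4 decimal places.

-0.3584

S_xy = nΣxy − ΣxΣy = 14·2493 − 92·414 = 34902 − 38088 = -3186
S_xx = nΣx² − (Σx)² = 14·872 − 92² = 12208 − 8464 = 3744
S_yy = nΣy² − (Σy)² = 14·13750 − 414² = 192500 − 171396 = 21104
r = S_xy / √(S_xx·S_yy) = -3186 / √(3744·21104) = -3186 / √79013376 = -3186 / 8888.9468 = -0.3584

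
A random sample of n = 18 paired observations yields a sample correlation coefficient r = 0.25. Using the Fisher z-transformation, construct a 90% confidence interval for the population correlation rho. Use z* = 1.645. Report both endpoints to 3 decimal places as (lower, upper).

z_r = atanh(0.25) = 0.255413;  SE = 1/√(n−3) = 1/√15 = 0.258199
z-limits: 0.255413 ± 1.645·0.258199 = 0.255413 ± 0.424737 = [-0.169324, 0.680150]
ρ-limits: (tanh -0.169324, tanh 0.680150) = (-0.168, 0.592)

(-0.168, 0.592)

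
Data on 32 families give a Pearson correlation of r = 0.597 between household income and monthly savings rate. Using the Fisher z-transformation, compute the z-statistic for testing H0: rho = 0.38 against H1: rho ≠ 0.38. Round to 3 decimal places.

1.553

z_r = atanh(0.597) = 0.688473,  z_0 = atanh(0.38) = 0.400060
SE = 1/√(n−3) = 1/√29 = 0.185695
z = (z_r − z_0)/SE = (0.688473 − 0.400060) / 0.185695 = 0.288413 / 0.185695 = 1.553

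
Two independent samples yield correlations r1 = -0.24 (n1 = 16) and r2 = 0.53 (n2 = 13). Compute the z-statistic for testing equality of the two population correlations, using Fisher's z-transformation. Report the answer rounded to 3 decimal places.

Fisher z-transforms: z1 = atanh(-0.24) = -0.244774, z2 = atanh(0.53) = 0.590145; difference d = -0.834919
Var(d) = 1/13 + 1/10 = 0.0769231 + 0.1000000 = 0.1769231
z = d/√Var(d) = -0.834919 / √0.1769231 = -0.834919 / 0.420622 = -1.985

-1.985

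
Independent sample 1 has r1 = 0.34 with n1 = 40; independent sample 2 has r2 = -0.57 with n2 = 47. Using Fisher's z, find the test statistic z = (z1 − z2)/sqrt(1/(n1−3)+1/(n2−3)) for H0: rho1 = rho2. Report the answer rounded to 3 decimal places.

4.490

Fisher z-transforms: z1 = atanh(0.34) = 0.354093, z2 = atanh(-0.57) = -0.647523; difference d = 1.001616
Var(d) = 1/37 + 1/44 = 0.0270270 + 0.0227273 = 0.0497543
z = d/√Var(d) = 1.001616 / √0.0497543 = 1.001616 / 0.223057 = 4.490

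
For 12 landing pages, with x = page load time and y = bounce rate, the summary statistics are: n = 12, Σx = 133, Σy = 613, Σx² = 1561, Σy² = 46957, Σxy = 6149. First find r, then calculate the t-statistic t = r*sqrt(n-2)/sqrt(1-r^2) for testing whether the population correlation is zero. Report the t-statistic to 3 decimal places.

Numerator: nΣxy − (Σx)(Σy) = 12·6149 − (133)(613) = -7741
Denominator: √[(nΣx²−(Σx)²)(nΣy²−(Σy)²)]
  nΣx²−(Σx)² = 12·1561 − 17689 = 1043;  nΣy²−(Σy)² = 12·46957 − 375769 = 187715
  √(1043·187715) = √195786745 = 13992.3817
r = -7741 / 13992.3817 = -0.5532
t = r·√(n−2)/√(1−r²) = -0.5532·√10 / √(1−0.306030) = -1.749372 / 0.833049 = -2.100

-2.100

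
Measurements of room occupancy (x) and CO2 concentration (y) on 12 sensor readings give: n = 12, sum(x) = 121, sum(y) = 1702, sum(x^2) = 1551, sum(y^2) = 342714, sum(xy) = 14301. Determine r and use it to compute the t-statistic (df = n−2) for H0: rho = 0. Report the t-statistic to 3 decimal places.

S_xy = nΣxy − ΣxΣy = 12·14301 − 121·1702 = 171612 − 205942 = -34330
S_xx = nΣx² − (Σx)² = 12·1551 − 121² = 18612 − 14641 = 3971
S_yy = nΣy² − (Σy)² = 12·342714 − 1702² = 4112568 − 2896804 = 1215764
r = S_xy / √(S_xx·S_yy) = -34330 / √(3971·1215764) = -34330 / √4827798844 = -34330 / 69482.3635 = -0.4941
t = r·√(n−2)/√(1−r²) = -0.4941·√10 / √(1−0.244135) = -1.562481 / 0.869405 = -1.797

-1.797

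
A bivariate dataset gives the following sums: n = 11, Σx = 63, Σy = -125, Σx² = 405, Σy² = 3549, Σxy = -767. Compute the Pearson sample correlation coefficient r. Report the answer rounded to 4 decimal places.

Numerator: nΣxy − (Σx)(Σy) = 11·(-767) − (63)(-125) = -562
Denominator: √[(nΣx²−(Σx)²)(nΣy²−(Σy)²)]
  nΣx²−(Σx)² = 11·405 − 3969 = 486;  nΣy²−(Σy)² = 11·3549 − 15625 = 23414
  √(486·23414) = √11379204 = 3373.3076
r = -562 / 3373.3076 = -0.1666

-0.1666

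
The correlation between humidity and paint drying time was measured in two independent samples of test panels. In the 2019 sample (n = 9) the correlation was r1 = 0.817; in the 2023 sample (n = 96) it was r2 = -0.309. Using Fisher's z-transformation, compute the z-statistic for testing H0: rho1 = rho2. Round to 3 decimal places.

3.483

z1 = atanh(0.817) = 1.147728,  z2 = atanh(-0.309) = -0.319439
SE = √(1/(n1−3) + 1/(n2−3)) = √(1/6 + 1/93) = √(0.1666667 + 0.0107527) = √0.1774194 = 0.421212
z = (z1 − z2)/SE = (1.147728 − (-0.319439)) / 0.421212 = 1.467167 / 0.421212 = 3.483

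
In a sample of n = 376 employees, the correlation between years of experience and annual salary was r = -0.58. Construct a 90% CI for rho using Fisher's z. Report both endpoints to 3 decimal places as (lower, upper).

z_r = atanh(-0.58) = -0.662463;  SE = 1/√(n−3) = 1/√373 = 0.051778
z-limits: -0.662463 ± 1.645·0.051778 = -0.662463 ± 0.085175 = [-0.747638, -0.577288]
ρ-limits: (tanh -0.747638, tanh -0.577288) = (-0.634, -0.521)

(-0.634, -0.521)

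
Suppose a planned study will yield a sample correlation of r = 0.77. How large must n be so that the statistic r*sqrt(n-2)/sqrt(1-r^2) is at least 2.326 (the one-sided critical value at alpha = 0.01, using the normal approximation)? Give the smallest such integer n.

6

Need r·√(n−2)/√(1−r²) ≥ 2.326
√(n−2) ≥ 2.326·√(1−0.5929) / 0.77 = 2.326·0.638044 / 0.77 = 1.9274
n−2 ≥ 3.7149  ⇒  n ≥ 5.7149
Smallest integer n = 6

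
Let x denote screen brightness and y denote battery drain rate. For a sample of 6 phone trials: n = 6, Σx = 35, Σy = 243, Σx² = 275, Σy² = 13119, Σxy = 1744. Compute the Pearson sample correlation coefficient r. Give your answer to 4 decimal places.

S_xy = nΣxy − ΣxΣy = 6·1744 − 35·243 = 10464 − 8505 = 1959
S_xx = nΣx² − (Σx)² = 6·275 − 35² = 1650 − 1225 = 425
S_yy = nΣy² − (Σy)² = 6·13119 − 243² = 78714 − 59049 = 19665
r = S_xy / √(S_xx·S_yy) = 1959 / √(425·19665) = 1959 / √8357625 = 1959 / 2890.9557 = 0.6776

0.6776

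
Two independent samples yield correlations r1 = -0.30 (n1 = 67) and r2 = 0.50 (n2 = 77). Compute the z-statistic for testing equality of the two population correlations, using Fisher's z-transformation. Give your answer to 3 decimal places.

-5.031

z1 = atanh(-0.30) = -0.309520,  z2 = atanh(0.50) = 0.549306
SE = √(1/(n1−3) + 1/(n2−3)) = √(1/64 + 1/74) = √(0.0156250 + 0.0135135) = √0.0291385 = 0.170700
z = (z1 − z2)/SE = (-0.309520 − 0.549306) / 0.170700 = -0.858826 / 0.170700 = -5.031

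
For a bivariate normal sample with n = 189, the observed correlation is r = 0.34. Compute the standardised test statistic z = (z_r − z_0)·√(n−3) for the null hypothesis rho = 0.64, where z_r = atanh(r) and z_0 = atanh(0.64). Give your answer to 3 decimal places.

Fisher z: atanh(0.34) = 0.354093, atanh(0.64) = 0.758174
z = (z_r − z_0)·√(n−3) = (0.354093 − 0.758174)·√186 = -0.404081 · 13.638182 = -5.511

-5.511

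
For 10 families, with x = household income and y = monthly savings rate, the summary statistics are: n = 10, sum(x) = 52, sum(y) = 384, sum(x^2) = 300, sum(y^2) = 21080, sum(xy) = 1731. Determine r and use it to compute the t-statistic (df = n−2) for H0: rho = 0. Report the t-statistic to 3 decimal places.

Numerator: nΣxy − (Σx)(Σy) = 10·1731 − (52)(384) = -2658
Denominator: √[(nΣx²−(Σx)²)(nΣy²−(Σy)²)]
  nΣx²−(Σx)² = 10·300 − 2704 = 296;  nΣy²−(Σy)² = 10·21080 − 147456 = 63344
  √(296·63344) = √18749824 = 4330.1067
r = -2658 / 4330.1067 = -0.6138
t = r·√(n−2)/√(1−r²) = -0.6138·√8 / √(1−0.376750) = -1.736089 / 0.789462 = -2.199

-2.199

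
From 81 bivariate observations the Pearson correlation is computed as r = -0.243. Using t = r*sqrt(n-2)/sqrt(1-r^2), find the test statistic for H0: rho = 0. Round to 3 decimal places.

t = r·√(n−2) / √(1−r²) with r = -0.243, n = 81
  = -0.243·√79 / √(1 − 0.059049)
  = -0.243·8.888194 / 0.970026
  = -2.159831 / 0.970026 = -2.227

-2.227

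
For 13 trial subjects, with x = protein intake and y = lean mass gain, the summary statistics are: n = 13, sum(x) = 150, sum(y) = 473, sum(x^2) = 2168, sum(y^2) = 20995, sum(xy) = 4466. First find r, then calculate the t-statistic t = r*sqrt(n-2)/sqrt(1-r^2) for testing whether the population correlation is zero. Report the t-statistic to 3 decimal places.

-4.014

Numerator: nΣxy − (Σx)(Σy) = 13·4466 − (150)(473) = -12892
Denominator: √[(nΣx²−(Σx)²)(nΣy²−(Σy)²)]
  nΣx²−(Σx)² = 13·2168 − 22500 = 5684;  nΣy²−(Σy)² = 13·20995 − 223729 = 49206
  √(5684·49206) = √279686904 = 16723.8424
r = -12892 / 16723.8424 = -0.7709
t = r·√(n−2)/√(1−r²) = -0.7709·√11 / √(1−0.594287) = -2.556786 / 0.636956 = -4.014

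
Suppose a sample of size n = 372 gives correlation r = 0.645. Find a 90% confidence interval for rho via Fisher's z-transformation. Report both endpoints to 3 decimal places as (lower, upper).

(0.592, 0.692)

Fisher z: z_r = atanh(r) = ½·ln((1+0.645)/(1−0.645)) = 0.766689
SE(z) = 1/√(n−3) = 1/√369 = 0.052058
90% ⇒ z* = 1.645; margin = 1.645·0.052058 = 0.085635
CI on z-scale: (0.681054, 0.852324)
Back-transform: tanh(0.681054) = 0.592204, tanh(0.852324) = 0.692282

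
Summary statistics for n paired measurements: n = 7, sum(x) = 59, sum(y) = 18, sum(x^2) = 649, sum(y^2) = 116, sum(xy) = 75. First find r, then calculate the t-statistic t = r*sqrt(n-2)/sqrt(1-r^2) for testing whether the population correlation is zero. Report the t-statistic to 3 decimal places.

Numerator: nΣxy − (Σx)(Σy) = 7·75 − (59)(18) = -537
Denominator: √[(nΣx²−(Σx)²)(nΣy²−(Σy)²)]
  nΣx²−(Σx)² = 7·649 − 3481 = 1062;  nΣy²−(Σy)² = 7·116 − 324 = 488
  √(1062·488) = √518256 = 719.9000
r = -537 / 719.9000 = -0.7459
t = r·√(n−2)/√(1−r²) = -0.7459·√5 / √(1−0.556367) = -1.667883 / 0.666058 = -2.504

-2.504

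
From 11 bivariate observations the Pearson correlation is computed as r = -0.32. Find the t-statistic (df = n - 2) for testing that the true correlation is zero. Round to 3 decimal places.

t = r·√(n−2) / √(1−r²) with r = -0.32, n = 11
  = -0.32·√9 / √(1 − 0.1024)
  = -0.32·3.000000 / 0.947418
  = -0.960000 / 0.947418 = -1.013

-1.013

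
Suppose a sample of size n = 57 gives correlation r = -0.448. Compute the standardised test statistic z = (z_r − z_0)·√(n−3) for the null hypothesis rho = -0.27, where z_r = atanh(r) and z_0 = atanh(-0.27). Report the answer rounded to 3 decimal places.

Fisher z: atanh(-0.448) = -0.482195, atanh(-0.27) = -0.276864
z = (z_r − z_0)·√(n−3) = (-0.482195 − (-0.276864))·√54 = -0.205331 · 7.348469 = -1.509

-1.509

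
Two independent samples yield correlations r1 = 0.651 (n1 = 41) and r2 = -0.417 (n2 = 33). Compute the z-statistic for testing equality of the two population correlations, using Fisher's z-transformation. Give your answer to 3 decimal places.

Fisher z-transforms: z1 = atanh(0.651) = 0.777032, z2 = atanh(-0.417) = -0.444055; difference d = 1.221087
Var(d) = 1/38 + 1/30 = 0.0263158 + 0.0333333 = 0.0596491
z = d/√Var(d) = 1.221087 / √0.0596491 = 1.221087 / 0.244232 = 5.000

5.000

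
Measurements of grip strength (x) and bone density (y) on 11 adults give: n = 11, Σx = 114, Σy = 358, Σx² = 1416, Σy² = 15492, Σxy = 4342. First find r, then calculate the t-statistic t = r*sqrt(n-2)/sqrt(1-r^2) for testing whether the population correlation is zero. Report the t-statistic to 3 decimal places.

Numerator: nΣxy − (Σx)(Σy) = 11·4342 − (114)(358) = 6950
Denominator: √[(nΣx²−(Σx)²)(nΣy²−(Σy)²)]
  nΣx²−(Σx)² = 11·1416 − 12996 = 2580;  nΣy²−(Σy)² = 11·15492 − 128164 = 42248
  √(2580·42248) = √108999840 = 10440.2988
r = 6950 / 10440.2988 = 0.6657
t = r·√(n−2)/√(1−r²) = 0.6657·√9 / √(1−0.443156) = 1.997100 / 0.746220 = 2.676

2.676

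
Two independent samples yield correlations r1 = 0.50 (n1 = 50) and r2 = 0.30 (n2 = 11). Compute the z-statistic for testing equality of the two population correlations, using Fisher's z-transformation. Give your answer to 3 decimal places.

0.627

Fisher z-transforms: z1 = atanh(0.50) = 0.549306, z2 = atanh(0.30) = 0.309520; difference d = 0.239786
Var(d) = 1/47 + 1/8 = 0.0212766 + 0.1250000 = 0.1462766
z = d/√Var(d) = 0.239786 / √0.1462766 = 0.239786 / 0.382461 = 0.627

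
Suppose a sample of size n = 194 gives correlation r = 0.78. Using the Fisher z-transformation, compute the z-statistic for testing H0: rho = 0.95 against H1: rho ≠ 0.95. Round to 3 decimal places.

-10.868

z_r = atanh(0.78) = 1.045371,  z_0 = atanh(0.95) = 1.831781
SE = 1/√(n−3) = 1/√191 = 0.072357
z = (z_r − z_0)/SE = (1.045371 − 1.831781) / 0.072357 = -0.786410 / 0.072357 = -10.868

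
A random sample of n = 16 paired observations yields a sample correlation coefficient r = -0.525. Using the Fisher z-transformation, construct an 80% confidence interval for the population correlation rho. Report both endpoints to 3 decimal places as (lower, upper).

(-0.735, -0.224)

z_r = atanh(-0.525) = -0.583217;  SE = 1/√(n−3) = 1/√13 = 0.277350
z-limits: -0.583217 ± 1.282·0.277350 = -0.583217 ± 0.355563 = [-0.938780, -0.227654]
ρ-limits: (tanh -0.938780, tanh -0.227654) = (-0.735, -0.224)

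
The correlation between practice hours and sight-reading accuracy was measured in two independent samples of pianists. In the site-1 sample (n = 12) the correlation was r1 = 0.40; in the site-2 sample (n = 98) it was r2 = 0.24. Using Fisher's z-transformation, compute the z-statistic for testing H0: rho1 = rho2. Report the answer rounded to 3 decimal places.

0.513

Fisher z-transforms: z1 = atanh(0.40) = 0.423649, z2 = atanh(0.24) = 0.244774; difference d = 0.178875
Var(d) = 1/9 + 1/95 = 0.1111111 + 0.0105263 = 0.1216374
z = d/√Var(d) = 0.178875 / √0.1216374 = 0.178875 / 0.348766 = 0.513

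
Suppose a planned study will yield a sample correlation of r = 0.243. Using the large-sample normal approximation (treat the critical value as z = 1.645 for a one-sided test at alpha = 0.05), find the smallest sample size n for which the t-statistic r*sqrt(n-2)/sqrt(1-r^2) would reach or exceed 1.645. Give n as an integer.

Need r·√(n−2)/√(1−r²) ≥ 1.645
√(n−2) ≥ 1.645·√(1−0.059049) / 0.243 = 1.645·0.970026 / 0.243 = 6.5666
n−2 ≥ 43.1202  ⇒  n ≥ 45.1202
Smallest integer n = 46

46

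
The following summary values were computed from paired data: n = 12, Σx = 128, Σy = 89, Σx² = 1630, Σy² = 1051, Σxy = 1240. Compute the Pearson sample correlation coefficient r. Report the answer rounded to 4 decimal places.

0.9037

S_xy = nΣxy − ΣxΣy = 12·1240 − 128·89 = 14880 − 11392 = 3488
S_xx = nΣx² − (Σx)² = 12·1630 − 128² = 19560 − 16384 = 3176
S_yy = nΣy² − (Σy)² = 12·1051 − 89² = 12612 − 7921 = 4691
r = S_xy / √(S_xx·S_yy) = 3488 / √(3176·4691) = 3488 / √14898616 = 3488 / 3859.8725 = 0.9037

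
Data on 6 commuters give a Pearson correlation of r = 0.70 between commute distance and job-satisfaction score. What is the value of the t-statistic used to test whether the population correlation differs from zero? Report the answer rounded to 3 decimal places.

1.960

t = r·√(n−2) / √(1−r²) with r = 0.70, n = 6
  = 0.70·√4 / √(1 − 0.4900)
  = 0.70·2.000000 / 0.714143
  = 1.400000 / 0.714143 = 1.960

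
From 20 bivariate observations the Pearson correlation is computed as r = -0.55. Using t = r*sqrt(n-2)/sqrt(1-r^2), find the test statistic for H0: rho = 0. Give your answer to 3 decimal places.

-2.794

t = r·√(n−2) / √(1−r²) with r = -0.55, n = 20
  = -0.55·√18 / √(1 − 0.3025)
  = -0.55·4.242641 / 0.835165
  = -2.333453 / 0.835165 = -2.794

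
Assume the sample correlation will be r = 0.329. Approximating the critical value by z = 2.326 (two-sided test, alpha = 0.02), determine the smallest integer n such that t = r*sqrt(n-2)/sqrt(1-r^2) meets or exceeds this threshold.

Need r·√(n−2)/√(1−r²) ≥ 2.326
√(n−2) ≥ 2.326·√(1−0.108241) / 0.329 = 2.326·0.944330 / 0.329 = 6.6763
n−2 ≥ 44.5730  ⇒  n ≥ 46.5730
Smallest integer n = 47

47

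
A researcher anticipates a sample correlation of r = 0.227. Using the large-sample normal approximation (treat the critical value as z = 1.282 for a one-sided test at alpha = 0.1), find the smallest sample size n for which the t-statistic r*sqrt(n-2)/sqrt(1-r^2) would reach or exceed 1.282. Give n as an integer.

r√(n−2)/√(1−r²) ≥ 1.282  ⇔  n−2 ≥ (1.282)²·(1−r²)/r²
(1−r²)/r² = (1−0.051529)/0.051529 = 18.4065
n ≥ 2 + 1.643524·18.4065 = 2 + 30.2515 = 32.2515
⌈32.2515⌉ = 33

33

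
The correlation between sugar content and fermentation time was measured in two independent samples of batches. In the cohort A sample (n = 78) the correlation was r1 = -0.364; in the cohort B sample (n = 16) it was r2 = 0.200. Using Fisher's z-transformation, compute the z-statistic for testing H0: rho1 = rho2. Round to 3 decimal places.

-1.945

Fisher z-transforms: z1 = atanh(-0.364) = -0.381489, z2 = atanh(0.200) = 0.202733; difference d = -0.584222
Var(d) = 1/75 + 1/13 = 0.0133333 + 0.0769231 = 0.0902564
z = d/√Var(d) = -0.584222 / √0.0902564 = -0.584222 / 0.300427 = -1.945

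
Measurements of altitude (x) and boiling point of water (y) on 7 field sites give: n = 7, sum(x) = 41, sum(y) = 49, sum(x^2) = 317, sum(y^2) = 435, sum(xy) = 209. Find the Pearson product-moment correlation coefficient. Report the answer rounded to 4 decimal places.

Numerator: nΣxy − (Σx)(Σy) = 7·209 − (41)(49) = -546
Denominator: √[(nΣx²−(Σx)²)(nΣy²−(Σy)²)]
  nΣx²−(Σx)² = 7·317 − 1681 = 538;  nΣy²−(Σy)² = 7·435 − 2401 = 644
  √(538·644) = √346472 = 588.6187
r = -546 / 588.6187 = -0.9276

-0.9276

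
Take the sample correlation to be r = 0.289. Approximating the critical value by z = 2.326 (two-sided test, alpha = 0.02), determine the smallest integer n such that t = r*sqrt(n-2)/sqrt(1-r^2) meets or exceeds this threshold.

Need r·√(n−2)/√(1−r²) ≥ 2.326
√(n−2) ≥ 2.326·√(1−0.083521) / 0.289 = 2.326·0.957329 / 0.289 = 7.7050
n−2 ≥ 59.3670  ⇒  n ≥ 61.3670
Smallest integer n = 62

62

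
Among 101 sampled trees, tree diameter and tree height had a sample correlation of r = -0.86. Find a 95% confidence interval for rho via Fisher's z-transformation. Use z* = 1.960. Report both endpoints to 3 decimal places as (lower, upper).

(-0.904, -0.799)

Fisher z: z_r = atanh(r) = ½·ln((1+(-0.86))/(1−(-0.86))) = -1.293345
SE(z) = 1/√(n−3) = 1/√98 = 0.101015
95% ⇒ z* = 1.960; margin = 1.960·0.101015 = 0.197989
CI on z-scale: (-1.491334, -1.095356)
Back-transform: tanh(-1.491334) = -0.903570, tanh(-1.095356) = -0.798825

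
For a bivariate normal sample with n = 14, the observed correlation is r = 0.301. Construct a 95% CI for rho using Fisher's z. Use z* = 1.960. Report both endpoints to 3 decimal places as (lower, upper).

Fisher z: z_r = atanh(r) = ½·ln((1+0.301)/(1−0.301)) = 0.310619
SE(z) = 1/√(n−3) = 1/√11 = 0.301511
95% ⇒ z* = 1.960; margin = 1.960·0.301511 = 0.590962
CI on z-scale: (-0.280343, 0.901581)
Back-transform: tanh(-0.280343) = -0.273223, tanh(0.901581) = 0.717067

(-0.273, 0.717)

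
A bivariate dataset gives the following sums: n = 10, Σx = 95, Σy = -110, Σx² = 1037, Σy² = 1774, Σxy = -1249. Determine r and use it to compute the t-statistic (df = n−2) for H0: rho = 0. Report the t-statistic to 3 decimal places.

Numerator: nΣxy − (Σx)(Σy) = 10·(-1249) − (95)(-110) = -2040
Denominator: √[(nΣx²−(Σx)²)(nΣy²−(Σy)²)]
  nΣx²−(Σx)² = 10·1037 − 9025 = 1345;  nΣy²−(Σy)² = 10·1774 − 12100 = 5640
  √(1345·5640) = √7585800 = 2754.2331
r = -2040 / 2754.2331 = -0.7407
t = r·√(n−2)/√(1−r²) = -0.7407·√8 / √(1−0.548636) = -2.095016 / 0.671836 = -3.118

-3.118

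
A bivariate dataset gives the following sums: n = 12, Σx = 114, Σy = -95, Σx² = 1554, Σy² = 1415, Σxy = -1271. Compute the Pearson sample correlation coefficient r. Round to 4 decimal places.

S_xy = nΣxy − ΣxΣy = 12·(-1271) − 114·(-95) = -15252 − (-10830) = -4422
S_xx = nΣx² − (Σx)² = 12·1554 − 114² = 18648 − 12996 = 5652
S_yy = nΣy² − (Σy)² = 12·1415 − (-95)² = 16980 − 9025 = 7955
r = S_xy / √(S_xx·S_yy) = -4422 / √(5652·7955) = -4422 / √44961660 = -4422 / 6705.3456 = -0.6595

-0.6595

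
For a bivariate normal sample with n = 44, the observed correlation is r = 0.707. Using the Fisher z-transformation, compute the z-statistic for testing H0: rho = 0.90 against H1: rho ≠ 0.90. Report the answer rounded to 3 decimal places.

-3.785

Fisher z: atanh(0.707) = 0.881160, atanh(0.90) = 1.472219
z = (z_r − z_0)·√(n−3) = (0.881160 − 1.472219)·√41 = -0.591059 · 6.403124 = -3.785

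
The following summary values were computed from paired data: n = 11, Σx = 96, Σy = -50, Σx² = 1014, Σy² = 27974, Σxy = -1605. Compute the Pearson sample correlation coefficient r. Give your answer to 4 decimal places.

Numerator: nΣxy − (Σx)(Σy) = 11·(-1605) − (96)(-50) = -12855
Denominator: √[(nΣx²−(Σx)²)(nΣy²−(Σy)²)]
  nΣx²−(Σx)² = 11·1014 − 9216 = 1938;  nΣy²−(Σy)² = 11·27974 − 2500 = 305214
  √(1938·305214) = √591504732 = 24320.8703
r = -12855 / 24320.8703 = -0.5286

-0.5286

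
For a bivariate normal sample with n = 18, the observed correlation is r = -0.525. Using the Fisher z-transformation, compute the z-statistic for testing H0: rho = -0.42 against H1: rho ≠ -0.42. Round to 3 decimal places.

Fisher z: atanh(-0.525) = -0.583217, atanh(-0.42) = -0.447692
z = (z_r − z_0)·√(n−3) = (-0.583217 − (-0.447692))·√15 = -0.135525 · 3.872983 = -0.525

-0.525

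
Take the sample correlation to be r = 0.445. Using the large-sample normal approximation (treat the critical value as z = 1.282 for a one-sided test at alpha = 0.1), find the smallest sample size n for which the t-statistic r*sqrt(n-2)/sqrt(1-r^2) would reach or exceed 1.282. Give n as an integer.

9

Need r·√(n−2)/√(1−r²) ≥ 1.282
√(n−2) ≥ 1.282·√(1−0.198025) / 0.445 = 1.282·0.895531 / 0.445 = 2.5799
n−2 ≥ 6.6559  ⇒  n ≥ 8.6559
Smallest integer n = 9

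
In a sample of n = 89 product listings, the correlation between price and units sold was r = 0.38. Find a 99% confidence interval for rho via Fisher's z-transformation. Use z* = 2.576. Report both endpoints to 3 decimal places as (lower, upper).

z_r = atanh(0.38) = 0.400060;  SE = 1/√(n−3) = 1/√86 = 0.107833
z-limits: 0.400060 ± 2.576·0.107833 = 0.400060 ± 0.277778 = [0.122282, 0.677838]
ρ-limits: (tanh 0.122282, tanh 0.677838) = (0.122, 0.590)

(0.122, 0.590)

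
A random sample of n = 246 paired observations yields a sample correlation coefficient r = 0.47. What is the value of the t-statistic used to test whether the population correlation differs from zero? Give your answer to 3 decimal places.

t = r·√(n−2) / √(1−r²) with r = 0.47, n = 246
  = 0.47·√244 / √(1 − 0.2209)
  = 0.47·15.620499 / 0.882666
  = 7.341635 / 0.882666 = 8.318

8.318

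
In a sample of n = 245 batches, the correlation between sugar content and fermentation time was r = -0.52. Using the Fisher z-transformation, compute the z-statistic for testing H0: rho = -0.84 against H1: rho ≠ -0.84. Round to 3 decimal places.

z_r = atanh(-0.52) = -0.576340,  z_0 = atanh(-0.84) = -1.221174
SE = 1/√(n−3) = 1/√242 = 0.064282
z = (z_r − z_0)/SE = (-0.576340 − (-1.221174)) / 0.064282 = 0.644834 / 0.064282 = 10.031

10.031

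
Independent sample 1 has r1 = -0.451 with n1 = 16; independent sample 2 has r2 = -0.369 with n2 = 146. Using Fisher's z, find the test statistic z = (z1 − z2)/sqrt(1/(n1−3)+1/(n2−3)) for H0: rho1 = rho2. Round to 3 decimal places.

-0.341

Fisher z-transforms: z1 = atanh(-0.451) = -0.485955, z2 = atanh(-0.369) = -0.387265; difference d = -0.098690
Var(d) = 1/13 + 1/143 = 0.0769231 + 0.0069930 = 0.0839161
z = d/√Var(d) = -0.098690 / √0.0839161 = -0.098690 / 0.289683 = -0.341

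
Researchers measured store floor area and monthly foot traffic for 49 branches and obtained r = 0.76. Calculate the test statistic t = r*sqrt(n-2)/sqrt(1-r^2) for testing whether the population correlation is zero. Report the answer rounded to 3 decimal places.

t = r·√(n−2) / √(1−r²) with r = 0.76, n = 49
  = 0.76·√47 / √(1 − 0.5776)
  = 0.76·6.855655 / 0.649923
  = 5.210298 / 0.649923 = 8.017

8.017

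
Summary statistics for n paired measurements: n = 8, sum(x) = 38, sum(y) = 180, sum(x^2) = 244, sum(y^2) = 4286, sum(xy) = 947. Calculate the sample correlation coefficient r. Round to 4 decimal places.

0.7515

S_xy = nΣxy − ΣxΣy = 8·947 − 38·180 = 7576 − 6840 = 736
S_xx = nΣx² − (Σx)² = 8·244 − 38² = 1952 − 1444 = 508
S_yy = nΣy² − (Σy)² = 8·4286 − 180² = 34288 − 32400 = 1888
r = S_xy / √(S_xx·S_yy) = 736 / √(508·1888) = 736 / √959104 = 736 / 979.3386 = 0.7515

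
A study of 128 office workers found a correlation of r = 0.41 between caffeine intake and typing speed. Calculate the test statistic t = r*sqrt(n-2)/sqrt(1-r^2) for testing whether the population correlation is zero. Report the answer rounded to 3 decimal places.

5.046

t = r·√(n−2) / √(1−r²) with r = 0.41, n = 128
  = 0.41·√126 / √(1 − 0.1681)
  = 0.41·11.224972 / 0.912086
  = 4.602239 / 0.912086 = 5.046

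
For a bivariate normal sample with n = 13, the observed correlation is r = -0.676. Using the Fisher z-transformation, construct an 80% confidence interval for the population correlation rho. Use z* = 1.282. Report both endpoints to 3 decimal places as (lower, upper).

z_r = atanh(-0.676) = -0.821711;  SE = 1/√(n−3) = 1/√10 = 0.316228
z-limits: -0.821711 ± 1.282·0.316228 = -0.821711 ± 0.405404 = [-1.227115, -0.416307]
ρ-limits: (tanh -1.227115, tanh -0.416307) = (-0.842, -0.394)

(-0.842, -0.394)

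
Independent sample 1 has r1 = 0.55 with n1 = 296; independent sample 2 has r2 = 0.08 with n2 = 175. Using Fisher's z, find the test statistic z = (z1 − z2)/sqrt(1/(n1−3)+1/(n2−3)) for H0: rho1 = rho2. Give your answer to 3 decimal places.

5.603

Fisher z-transforms: z1 = atanh(0.55) = 0.618381, z2 = atanh(0.08) = 0.080171; difference d = 0.538210
Var(d) = 1/293 + 1/172 = 0.0034130 + 0.0058140 = 0.0092270
z = d/√Var(d) = 0.538210 / √0.0092270 = 0.538210 / 0.096057 = 5.603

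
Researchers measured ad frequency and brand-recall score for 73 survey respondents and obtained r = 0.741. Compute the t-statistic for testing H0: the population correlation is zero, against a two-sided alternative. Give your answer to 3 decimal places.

9.298

t = r·√(n−2) / √(1−r²) with r = 0.741, n = 73
  = 0.741·√71 / √(1 − 0.549081)
  = 0.741·8.426150 / 0.671505
  = 6.243777 / 0.671505 = 9.298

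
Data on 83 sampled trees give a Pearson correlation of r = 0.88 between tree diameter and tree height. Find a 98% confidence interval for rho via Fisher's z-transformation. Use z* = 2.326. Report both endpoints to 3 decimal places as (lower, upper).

z_r = atanh(0.88) = 1.375768;  SE = 1/√(n−3) = 1/√80 = 0.111803
z-limits: 1.375768 ± 2.326·0.111803 = 1.375768 ± 0.260054 = [1.115714, 1.635822]
ρ-limits: (tanh 1.115714, tanh 1.635822) = (0.806, 0.927)

(0.806, 0.927)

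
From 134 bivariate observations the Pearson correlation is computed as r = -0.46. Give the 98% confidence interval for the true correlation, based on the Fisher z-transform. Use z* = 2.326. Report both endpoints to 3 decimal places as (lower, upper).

(-0.605, -0.286)

z_r = atanh(-0.46) = -0.497311;  SE = 1/√(n−3) = 1/√131 = 0.087370
z-limits: -0.497311 ± 2.326·0.087370 = -0.497311 ± 0.203223 = [-0.700534, -0.294088]
ρ-limits: (tanh -0.700534, tanh -0.294088) = (-0.605, -0.286)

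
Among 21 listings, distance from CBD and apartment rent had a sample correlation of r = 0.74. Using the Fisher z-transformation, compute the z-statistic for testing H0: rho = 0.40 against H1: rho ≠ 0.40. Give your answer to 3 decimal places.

z_r = atanh(0.74) = 0.950479,  z_0 = atanh(0.40) = 0.423649
SE = 1/√(n−3) = 1/√18 = 0.235702
z = (z_r − z_0)/SE = (0.950479 − 0.423649) / 0.235702 = 0.526830 / 0.235702 = 2.235

2.235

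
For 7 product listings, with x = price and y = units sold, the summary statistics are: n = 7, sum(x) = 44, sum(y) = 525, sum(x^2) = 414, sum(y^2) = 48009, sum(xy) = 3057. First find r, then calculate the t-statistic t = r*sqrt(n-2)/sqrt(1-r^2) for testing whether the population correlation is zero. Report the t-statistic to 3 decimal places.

-0.512

Numerator: nΣxy − (Σx)(Σy) = 7·3057 − (44)(525) = -1701
Denominator: √[(nΣx²−(Σx)²)(nΣy²−(Σy)²)]
  nΣx²−(Σx)² = 7·414 − 1936 = 962;  nΣy²−(Σy)² = 7·48009 − 275625 = 60438
  √(962·60438) = √58141356 = 7625.0479
r = -1701 / 7625.0479 = -0.2231
t = r·√(n−2)/√(1−r²) = -0.2231·√5 / √(1−0.049774) = -0.498867 / 0.974795 = -0.512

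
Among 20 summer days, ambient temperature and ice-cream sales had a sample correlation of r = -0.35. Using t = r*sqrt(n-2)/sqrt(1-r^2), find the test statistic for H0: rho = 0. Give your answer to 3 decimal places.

1 − r² = 1 − 0.1225 = 0.8775;  √(1−r²) = 0.936750
√(n−2) = √18 = 4.242641
t = r·√(n−2)/√(1−r²) = -0.35 · 4.242641 / 0.936750 = -1.585

-1.585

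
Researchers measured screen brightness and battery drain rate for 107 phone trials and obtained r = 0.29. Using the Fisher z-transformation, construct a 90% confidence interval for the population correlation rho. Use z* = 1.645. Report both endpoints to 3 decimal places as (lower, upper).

Fisher z: z_r = atanh(r) = ½·ln((1+0.29)/(1−0.29)) = 0.298566
SE(z) = 1/√(n−3) = 1/√104 = 0.098058
90% ⇒ z* = 1.645; margin = 1.645·0.098058 = 0.161305
CI on z-scale: (0.137261, 0.459871)
Back-transform: tanh(0.137261) = 0.136405, tanh(0.459871) = 0.429979

(0.136, 0.430)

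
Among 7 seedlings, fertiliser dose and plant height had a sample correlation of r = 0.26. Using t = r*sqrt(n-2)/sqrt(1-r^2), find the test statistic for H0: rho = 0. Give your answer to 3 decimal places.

0.602

1 − r² = 1 − 0.0676 = 0.9324;  √(1−r²) = 0.965609
√(n−2) = √5 = 2.236068
t = r·√(n−2)/√(1−r²) = 0.26 · 2.236068 / 0.965609 = 0.602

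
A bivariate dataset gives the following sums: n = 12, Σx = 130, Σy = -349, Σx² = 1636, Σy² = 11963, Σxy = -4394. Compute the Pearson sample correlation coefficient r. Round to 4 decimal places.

-0.9544

Numerator: nΣxy − (Σx)(Σy) = 12·(-4394) − (130)(-349) = -7358
Denominator: √[(nΣx²−(Σx)²)(nΣy²−(Σy)²)]
  nΣx²−(Σx)² = 12·1636 − 16900 = 2732;  nΣy²−(Σy)² = 12·11963 − 121801 = 21755
  √(2732·21755) = √59434660 = 7709.3878
r = -7358 / 7709.3878 = -0.9544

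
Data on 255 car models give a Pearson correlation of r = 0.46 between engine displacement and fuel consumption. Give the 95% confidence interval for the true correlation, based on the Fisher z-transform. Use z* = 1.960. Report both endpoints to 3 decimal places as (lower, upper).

z_r = atanh(0.46) = 0.497311;  SE = 1/√(n−3) = 1/√252 = 0.062994
z-limits: 0.497311 ± 1.960·0.062994 = 0.497311 ± 0.123468 = [0.373843, 0.620779]
ρ-limits: (tanh 0.373843, tanh 0.620779) = (0.357, 0.552)

(0.357, 0.552)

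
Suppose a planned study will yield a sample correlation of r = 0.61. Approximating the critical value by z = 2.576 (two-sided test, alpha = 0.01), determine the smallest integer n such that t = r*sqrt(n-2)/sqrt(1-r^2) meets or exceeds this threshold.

r√(n−2)/√(1−r²) ≥ 2.576  ⇔  n−2 ≥ (2.576)²·(1−r²)/r²
(1−r²)/r² = (1−0.3721)/0.3721 = 1.6874
n ≥ 2 + 6.635776·1.6874 = 2 + 11.1972 = 13.1972
⌈13.1972⌉ = 14

14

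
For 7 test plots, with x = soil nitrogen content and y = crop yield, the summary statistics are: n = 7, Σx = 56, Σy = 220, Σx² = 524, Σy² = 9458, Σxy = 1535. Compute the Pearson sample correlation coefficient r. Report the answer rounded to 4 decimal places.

-0.5117

Numerator: nΣxy − (Σx)(Σy) = 7·1535 − (56)(220) = -1575
Denominator: √[(nΣx²−(Σx)²)(nΣy²−(Σy)²)]
  nΣx²−(Σx)² = 7·524 − 3136 = 532;  nΣy²−(Σy)² = 7·9458 − 48400 = 17806
  √(532·17806) = √9472792 = 3077.7901
r = -1575 / 3077.7901 = -0.5117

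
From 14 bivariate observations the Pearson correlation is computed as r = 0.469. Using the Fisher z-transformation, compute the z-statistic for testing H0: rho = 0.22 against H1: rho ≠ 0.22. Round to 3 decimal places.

0.946

z_r = atanh(0.469) = 0.508788,  z_0 = atanh(0.22) = 0.223656
SE = 1/√(n−3) = 1/√11 = 0.301511
z = (z_r − z_0)/SE = (0.508788 − 0.223656) / 0.301511 = 0.285132 / 0.301511 = 0.946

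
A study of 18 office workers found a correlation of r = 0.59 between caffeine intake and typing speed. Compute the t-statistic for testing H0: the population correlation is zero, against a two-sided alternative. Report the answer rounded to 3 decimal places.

2.923

1 − r² = 1 − 0.3481 = 0.6519;  √(1−r²) = 0.807403
√(n−2) = √16 = 4.000000
t = r·√(n−2)/√(1−r²) = 0.59 · 4.000000 / 0.807403 = 2.923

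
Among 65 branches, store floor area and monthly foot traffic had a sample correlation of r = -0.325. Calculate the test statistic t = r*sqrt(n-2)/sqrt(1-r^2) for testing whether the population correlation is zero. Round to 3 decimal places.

t = r·√(n−2) / √(1−r²) with r = -0.325, n = 65
  = -0.325·√63 / √(1 − 0.105625)
  = -0.325·7.937254 / 0.945714
  = -2.579608 / 0.945714 = -2.728

-2.728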